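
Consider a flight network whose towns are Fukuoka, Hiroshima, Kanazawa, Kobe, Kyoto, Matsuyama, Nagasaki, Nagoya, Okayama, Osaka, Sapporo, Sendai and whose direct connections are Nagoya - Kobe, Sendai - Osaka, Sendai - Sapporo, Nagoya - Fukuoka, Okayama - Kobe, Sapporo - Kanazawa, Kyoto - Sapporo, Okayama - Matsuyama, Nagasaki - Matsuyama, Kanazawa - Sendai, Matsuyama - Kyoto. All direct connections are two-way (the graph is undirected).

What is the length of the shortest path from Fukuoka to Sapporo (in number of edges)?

6

Distance 0: Fukuoka.
Distance 1: Nagoya.
Distance 2: Kobe.
Distance 3: Okayama.
Distance 4: Matsuyama.
Distance 5: Kyoto, Nagasaki.
Distance 6: Sapporo — contains Sapporo.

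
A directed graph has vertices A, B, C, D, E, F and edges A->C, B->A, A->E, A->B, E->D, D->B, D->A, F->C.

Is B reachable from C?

No

C has no outgoing edges, so nothing is reachable from it.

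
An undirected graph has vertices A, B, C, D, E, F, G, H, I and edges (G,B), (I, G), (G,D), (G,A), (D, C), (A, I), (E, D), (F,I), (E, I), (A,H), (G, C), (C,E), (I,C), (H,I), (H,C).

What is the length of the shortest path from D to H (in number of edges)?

Distance 0: D.
Distance 1: C, E, G.
Distance 2: A, B, H, I — contains H.

2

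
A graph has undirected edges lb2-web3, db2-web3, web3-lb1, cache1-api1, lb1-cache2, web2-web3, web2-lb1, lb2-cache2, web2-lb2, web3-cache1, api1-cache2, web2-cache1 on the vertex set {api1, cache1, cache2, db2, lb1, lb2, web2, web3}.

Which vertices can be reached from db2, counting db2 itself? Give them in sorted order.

api1, cache1, cache2, db2, lb1, lb2, web2, web3

Start at db2.
Its neighbours: web3.
Then their neighbours: cache1, lb1, lb2, web2.
Then next layer: api1, cache2.
Every vertex is now reached.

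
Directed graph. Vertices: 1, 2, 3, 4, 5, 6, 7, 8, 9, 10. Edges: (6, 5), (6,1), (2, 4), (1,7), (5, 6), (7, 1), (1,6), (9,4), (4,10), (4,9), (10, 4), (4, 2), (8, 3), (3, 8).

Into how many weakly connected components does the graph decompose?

From 1: component {1, 5, 6, 7}.
From 2: component {2, 4, 9, 10}.
From 3: component {3, 8}.
That's 3 components.

3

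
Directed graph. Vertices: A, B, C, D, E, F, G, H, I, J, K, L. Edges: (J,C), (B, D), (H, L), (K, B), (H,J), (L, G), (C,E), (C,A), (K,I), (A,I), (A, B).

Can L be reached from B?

Explore from B.
Distance 1: reach D.
The search from B is exhausted; no directed path reaches L.

No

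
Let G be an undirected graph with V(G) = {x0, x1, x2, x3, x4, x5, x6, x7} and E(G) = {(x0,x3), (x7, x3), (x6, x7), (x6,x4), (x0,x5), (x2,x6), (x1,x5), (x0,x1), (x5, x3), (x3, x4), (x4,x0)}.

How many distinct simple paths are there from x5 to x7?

11

x5–x0–x3–x4–x6–x7
x5–x0–x3–x7
x5–x0–x4–x3–x7
x5–x0–x4–x6–x7
x5–x1–x0–x3–x4–x6–x7
x5–x1–x0–x3–x7
x5–x1–x0–x4–x3–x7
x5–x1–x0–x4–x6–x7
x5–x3–x0–x4–x6–x7
x5–x3–x4–x6–x7
x5–x3–x7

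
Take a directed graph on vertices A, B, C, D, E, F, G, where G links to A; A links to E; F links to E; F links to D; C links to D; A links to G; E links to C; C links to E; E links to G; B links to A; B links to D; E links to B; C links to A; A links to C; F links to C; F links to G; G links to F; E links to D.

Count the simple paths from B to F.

3

B→A→C→E→G→F
B→A→E→G→F
B→A→G→F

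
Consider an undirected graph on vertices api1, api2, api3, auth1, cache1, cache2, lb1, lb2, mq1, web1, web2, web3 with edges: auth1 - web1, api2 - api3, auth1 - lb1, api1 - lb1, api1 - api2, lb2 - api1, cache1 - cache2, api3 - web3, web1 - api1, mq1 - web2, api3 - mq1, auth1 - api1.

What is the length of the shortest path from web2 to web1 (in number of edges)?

Distance 0: web2.
Distance 1: mq1.
Distance 2: api3.
Distance 3: api2, web3.
Distance 4: api1.
Distance 5: auth1, lb1, lb2, web1 — contains web1.

5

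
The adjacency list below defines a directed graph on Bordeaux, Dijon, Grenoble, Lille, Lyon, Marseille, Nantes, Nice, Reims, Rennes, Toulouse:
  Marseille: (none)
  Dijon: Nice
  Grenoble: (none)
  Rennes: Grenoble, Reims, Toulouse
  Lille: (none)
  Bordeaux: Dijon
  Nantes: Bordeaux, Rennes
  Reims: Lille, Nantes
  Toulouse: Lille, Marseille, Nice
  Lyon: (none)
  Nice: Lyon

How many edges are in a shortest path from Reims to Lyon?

5

Distance 0: Reims.
Distance 1: Lille, Nantes.
Distance 2: Bordeaux, Rennes.
Distance 3: Dijon, Grenoble, Toulouse.
Distance 4: Marseille, Nice.
Distance 5: Lyon — contains Lyon.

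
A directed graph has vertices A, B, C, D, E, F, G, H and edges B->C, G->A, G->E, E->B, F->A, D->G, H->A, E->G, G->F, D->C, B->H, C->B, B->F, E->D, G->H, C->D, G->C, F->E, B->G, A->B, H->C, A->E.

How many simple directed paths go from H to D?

17

H→A→B→C→D
H→A→B→F→E→D
H→A→B→F→E→G→C→D
H→A→B→G→C→D
H→A→B→G→E→D
H→A→B→G→F→E→D
H→A→E→B→C→D
H→A→E→B→G→C→D
... and 9 more.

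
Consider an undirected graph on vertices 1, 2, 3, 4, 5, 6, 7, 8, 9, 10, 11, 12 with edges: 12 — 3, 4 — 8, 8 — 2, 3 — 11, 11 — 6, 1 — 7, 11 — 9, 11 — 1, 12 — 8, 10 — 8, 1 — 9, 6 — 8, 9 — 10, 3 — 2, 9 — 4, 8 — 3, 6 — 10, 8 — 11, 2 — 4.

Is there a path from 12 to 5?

Explore from 12.
Distance 1: reach 3, 8.
Distance 2: reach 2, 4, 6, 10, 11.
Distance 3: reach 1, 9.
Distance 4: reach 7.
The search is exhausted without reaching 5; it lies in a different component.

No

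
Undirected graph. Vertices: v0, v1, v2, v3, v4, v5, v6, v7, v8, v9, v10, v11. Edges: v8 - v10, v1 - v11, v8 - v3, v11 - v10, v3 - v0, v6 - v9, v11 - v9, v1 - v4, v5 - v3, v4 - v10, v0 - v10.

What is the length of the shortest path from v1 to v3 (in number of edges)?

4

Distance 0: v1.
Distance 1: v4, v11.
Distance 2: v9, v10.
Distance 3: v0, v6, v8.
Distance 4: v3 — contains v3.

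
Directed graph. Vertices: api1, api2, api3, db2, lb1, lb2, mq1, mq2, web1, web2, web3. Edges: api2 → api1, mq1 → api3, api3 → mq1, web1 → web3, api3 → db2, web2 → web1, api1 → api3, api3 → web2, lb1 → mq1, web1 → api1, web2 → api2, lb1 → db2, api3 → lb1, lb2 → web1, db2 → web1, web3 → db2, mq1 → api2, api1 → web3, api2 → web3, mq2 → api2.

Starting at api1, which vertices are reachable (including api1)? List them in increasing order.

api1, api2, api3, db2, lb1, mq1, web1, web2, web3

Start at api1.
Its neighbours: api3, web3.
Then their neighbours: db2, lb1, mq1, web2.
Then next layer: api2, web1.
Nothing further is reachable.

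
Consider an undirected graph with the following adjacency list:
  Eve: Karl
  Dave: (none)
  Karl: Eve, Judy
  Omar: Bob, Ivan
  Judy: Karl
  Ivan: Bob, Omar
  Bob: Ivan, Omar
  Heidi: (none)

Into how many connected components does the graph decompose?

From Bob: component {Bob, Ivan, Omar}.
From Dave: component {Dave}.
From Eve: component {Eve, Judy, Karl}.
From Heidi: component {Heidi}.
That's 4 components.

4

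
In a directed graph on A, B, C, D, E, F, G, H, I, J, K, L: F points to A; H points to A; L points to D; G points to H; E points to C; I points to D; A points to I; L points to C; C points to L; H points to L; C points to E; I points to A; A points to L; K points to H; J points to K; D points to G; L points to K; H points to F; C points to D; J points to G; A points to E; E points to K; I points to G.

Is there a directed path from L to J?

Explore from L.
Distance 1: reach C, D, K.
Distance 2: reach E, G, H.
Distance 3: reach A, F.
Distance 4: reach I.
The search from L is exhausted; no directed path reaches J.

No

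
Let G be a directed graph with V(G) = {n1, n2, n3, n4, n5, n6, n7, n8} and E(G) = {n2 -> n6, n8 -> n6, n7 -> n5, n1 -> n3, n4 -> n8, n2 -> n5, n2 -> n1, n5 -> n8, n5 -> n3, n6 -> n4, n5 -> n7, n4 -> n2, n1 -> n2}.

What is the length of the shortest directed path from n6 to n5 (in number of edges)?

Distance 0: n6.
Distance 1: n4.
Distance 2: n2, n8.
Distance 3: n1, n5 — contains n5.

3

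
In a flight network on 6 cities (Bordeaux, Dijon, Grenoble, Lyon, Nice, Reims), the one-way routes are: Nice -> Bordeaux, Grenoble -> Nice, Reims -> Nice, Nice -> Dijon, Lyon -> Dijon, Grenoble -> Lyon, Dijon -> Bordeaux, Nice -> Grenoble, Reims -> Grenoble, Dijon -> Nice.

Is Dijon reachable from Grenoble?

Explore from Grenoble.
Distance 1: reach Lyon, Nice.
Distance 2: reach Bordeaux, Dijon.
Found Dijon.

Yes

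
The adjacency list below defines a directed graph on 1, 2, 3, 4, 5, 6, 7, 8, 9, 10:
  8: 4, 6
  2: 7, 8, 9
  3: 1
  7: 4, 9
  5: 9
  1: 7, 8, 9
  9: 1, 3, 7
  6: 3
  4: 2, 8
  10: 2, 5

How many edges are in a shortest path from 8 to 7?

3

Distance 0: 8.
Distance 1: 4, 6.
Distance 2: 2, 3.
Distance 3: 1, 7, 9 — contains 7.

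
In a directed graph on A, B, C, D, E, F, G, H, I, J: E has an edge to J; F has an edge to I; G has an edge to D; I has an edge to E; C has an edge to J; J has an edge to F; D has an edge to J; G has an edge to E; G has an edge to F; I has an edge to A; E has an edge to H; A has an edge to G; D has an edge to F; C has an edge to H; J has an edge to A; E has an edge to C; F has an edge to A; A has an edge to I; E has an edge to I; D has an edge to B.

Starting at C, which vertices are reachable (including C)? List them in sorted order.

Start at C.
Its neighbours: H, J.
Then their neighbours: A, F.
Then next layer: G, I.
Then next layer: D, E.
Then next layer: B.
Every vertex is now reached.

A, B, C, D, E, F, G, H, I, J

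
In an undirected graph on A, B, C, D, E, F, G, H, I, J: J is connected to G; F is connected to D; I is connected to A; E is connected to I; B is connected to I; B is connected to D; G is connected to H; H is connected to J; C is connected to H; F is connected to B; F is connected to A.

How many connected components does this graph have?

From A: component {A, B, D, E, F, I}.
From C: component {C, G, H, J}.
That's 2 components.

2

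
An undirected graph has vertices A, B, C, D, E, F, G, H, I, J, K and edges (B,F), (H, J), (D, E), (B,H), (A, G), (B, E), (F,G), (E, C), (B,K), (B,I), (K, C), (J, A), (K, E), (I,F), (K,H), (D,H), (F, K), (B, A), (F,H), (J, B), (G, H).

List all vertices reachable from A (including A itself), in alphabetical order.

Start at A.
Its neighbours: B, G, J.
Then their neighbours: E, F, H, I, K.
Then next layer: C, D.
Every vertex is now reached.

A, B, C, D, E, F, G, H, I, J, K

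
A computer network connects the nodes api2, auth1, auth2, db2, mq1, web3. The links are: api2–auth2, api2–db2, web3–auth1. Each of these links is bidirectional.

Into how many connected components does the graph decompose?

From api2: component {api2, auth2, db2}.
From auth1: component {auth1, web3}.
From mq1: component {mq1}.
That's 3 components.

3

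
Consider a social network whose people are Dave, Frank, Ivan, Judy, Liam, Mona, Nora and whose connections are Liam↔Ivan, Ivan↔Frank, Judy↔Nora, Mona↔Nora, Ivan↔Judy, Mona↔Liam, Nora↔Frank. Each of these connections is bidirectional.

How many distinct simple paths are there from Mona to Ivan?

Mona–Liam–Ivan
Mona–Nora–Frank–Ivan
Mona–Nora–Judy–Ivan

3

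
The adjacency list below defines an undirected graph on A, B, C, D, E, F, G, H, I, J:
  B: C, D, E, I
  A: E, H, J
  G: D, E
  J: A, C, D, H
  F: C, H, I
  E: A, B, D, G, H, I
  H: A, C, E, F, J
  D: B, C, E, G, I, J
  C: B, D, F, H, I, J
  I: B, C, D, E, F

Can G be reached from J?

Yes

Explore from J.
Distance 1: reach A, C, D, H.
Distance 2: reach B, E, F, G, I.
Found G.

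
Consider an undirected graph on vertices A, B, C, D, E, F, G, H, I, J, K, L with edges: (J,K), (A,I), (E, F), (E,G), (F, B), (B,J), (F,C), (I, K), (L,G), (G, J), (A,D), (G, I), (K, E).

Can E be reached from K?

Explore from K.
Distance 1: reach E, I, J.
Found E.

Yes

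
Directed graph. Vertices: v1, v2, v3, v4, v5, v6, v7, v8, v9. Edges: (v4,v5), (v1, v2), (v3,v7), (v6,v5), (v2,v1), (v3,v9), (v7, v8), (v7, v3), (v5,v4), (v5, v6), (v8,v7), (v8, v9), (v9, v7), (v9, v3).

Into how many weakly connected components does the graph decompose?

From v1: component {v1, v2}.
From v3: component {v3, v7, v8, v9}.
From v4: component {v4, v5, v6}.
That's 3 components.

3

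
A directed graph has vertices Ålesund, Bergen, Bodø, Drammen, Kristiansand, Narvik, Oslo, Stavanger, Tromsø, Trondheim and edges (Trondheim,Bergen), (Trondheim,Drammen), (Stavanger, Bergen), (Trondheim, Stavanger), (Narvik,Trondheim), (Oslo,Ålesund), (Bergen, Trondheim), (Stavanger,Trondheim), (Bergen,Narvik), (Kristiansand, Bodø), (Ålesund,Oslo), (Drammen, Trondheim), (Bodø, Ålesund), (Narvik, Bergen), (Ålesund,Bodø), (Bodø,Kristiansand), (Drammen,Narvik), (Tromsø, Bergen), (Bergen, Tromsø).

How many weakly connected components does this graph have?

From Ålesund: component {Ålesund, Bodø, Kristiansand, Oslo}.
From Bergen: component {Bergen, Drammen, Narvik, Stavanger, Tromsø, Trondheim}.
That's 2 components.

2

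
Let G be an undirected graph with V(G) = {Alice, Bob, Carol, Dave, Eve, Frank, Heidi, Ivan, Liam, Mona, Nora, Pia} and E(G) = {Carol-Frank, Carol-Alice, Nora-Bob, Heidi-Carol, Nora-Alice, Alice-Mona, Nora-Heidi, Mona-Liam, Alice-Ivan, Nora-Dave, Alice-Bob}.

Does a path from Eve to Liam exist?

Eve has no edges, so nothing is reachable from it.

No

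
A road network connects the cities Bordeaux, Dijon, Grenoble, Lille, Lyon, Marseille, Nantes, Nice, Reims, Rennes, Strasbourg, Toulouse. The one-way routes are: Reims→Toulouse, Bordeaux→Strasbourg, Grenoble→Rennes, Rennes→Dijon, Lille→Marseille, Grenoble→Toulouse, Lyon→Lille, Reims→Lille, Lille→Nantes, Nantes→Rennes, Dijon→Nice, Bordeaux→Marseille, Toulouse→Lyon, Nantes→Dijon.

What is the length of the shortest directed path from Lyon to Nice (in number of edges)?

Distance 0: Lyon.
Distance 1: Lille.
Distance 2: Marseille, Nantes.
Distance 3: Dijon, Rennes.
Distance 4: Nice — contains Nice.

4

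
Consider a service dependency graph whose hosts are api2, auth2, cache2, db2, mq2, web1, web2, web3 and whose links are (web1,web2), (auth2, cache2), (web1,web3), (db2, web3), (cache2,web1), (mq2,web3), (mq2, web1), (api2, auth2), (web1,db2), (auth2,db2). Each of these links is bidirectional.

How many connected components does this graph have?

1

From api2: component {api2, auth2, cache2, db2, mq2, web1, web2, web3}.
That's 1 component.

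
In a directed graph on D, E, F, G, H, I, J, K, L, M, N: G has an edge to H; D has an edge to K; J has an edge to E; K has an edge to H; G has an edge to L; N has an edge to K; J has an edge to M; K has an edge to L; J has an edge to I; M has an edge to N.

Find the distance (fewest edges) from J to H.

Distance 0: J.
Distance 1: E, I, M.
Distance 2: N.
Distance 3: K.
Distance 4: H, L — contains H.

4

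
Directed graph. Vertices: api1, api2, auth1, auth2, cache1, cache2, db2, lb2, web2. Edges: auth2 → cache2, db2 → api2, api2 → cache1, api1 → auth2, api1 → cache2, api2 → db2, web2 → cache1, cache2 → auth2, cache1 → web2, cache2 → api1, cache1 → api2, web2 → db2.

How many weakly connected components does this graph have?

From api1: component {api1, auth2, cache2}.
From api2: component {api2, cache1, db2, web2}.
From auth1: component {auth1}.
From lb2: component {lb2}.
That's 4 components.

4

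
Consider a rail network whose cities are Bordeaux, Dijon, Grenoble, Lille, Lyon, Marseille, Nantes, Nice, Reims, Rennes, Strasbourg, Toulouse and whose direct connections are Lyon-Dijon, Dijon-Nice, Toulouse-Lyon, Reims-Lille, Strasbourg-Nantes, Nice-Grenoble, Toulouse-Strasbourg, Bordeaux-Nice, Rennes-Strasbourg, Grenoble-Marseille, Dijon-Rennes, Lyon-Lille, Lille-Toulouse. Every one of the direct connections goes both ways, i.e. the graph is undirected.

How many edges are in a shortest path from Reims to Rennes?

Distance 0: Reims.
Distance 1: Lille.
Distance 2: Lyon, Toulouse.
Distance 3: Dijon, Strasbourg.
Distance 4: Nantes, Nice, Rennes — contains Rennes.

4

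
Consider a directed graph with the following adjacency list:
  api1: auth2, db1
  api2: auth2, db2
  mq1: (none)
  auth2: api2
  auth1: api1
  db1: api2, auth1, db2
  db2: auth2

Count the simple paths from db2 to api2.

1

db2→auth2→api2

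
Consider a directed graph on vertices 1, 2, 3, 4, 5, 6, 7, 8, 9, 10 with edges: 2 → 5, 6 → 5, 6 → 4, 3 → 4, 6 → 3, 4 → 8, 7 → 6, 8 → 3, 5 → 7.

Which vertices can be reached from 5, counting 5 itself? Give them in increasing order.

Start at 5.
Its neighbours: 7.
Then their neighbours: 6.
Then next layer: 3, 4.
Then next layer: 8.
Nothing further is reachable.

3, 4, 5, 6, 7, 8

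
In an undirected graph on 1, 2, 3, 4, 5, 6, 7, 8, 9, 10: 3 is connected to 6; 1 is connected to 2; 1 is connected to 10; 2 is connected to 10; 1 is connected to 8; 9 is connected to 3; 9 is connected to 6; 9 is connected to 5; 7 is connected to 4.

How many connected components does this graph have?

3

From 1: component {1, 2, 8, 10}.
From 3: component {3, 5, 6, 9}.
From 4: component {4, 7}.
That's 3 components.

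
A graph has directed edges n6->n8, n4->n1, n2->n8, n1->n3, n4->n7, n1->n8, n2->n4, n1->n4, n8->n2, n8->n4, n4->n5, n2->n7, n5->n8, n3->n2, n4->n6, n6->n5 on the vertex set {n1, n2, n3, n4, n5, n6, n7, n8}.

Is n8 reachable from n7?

n7 has no outgoing edges, so nothing is reachable from it.

No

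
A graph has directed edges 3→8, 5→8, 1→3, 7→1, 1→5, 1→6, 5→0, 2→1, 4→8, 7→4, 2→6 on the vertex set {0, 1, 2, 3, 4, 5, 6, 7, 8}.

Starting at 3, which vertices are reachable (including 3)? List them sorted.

3, 8

Start at 3.
Its neighbours: 8.
Nothing further is reachable.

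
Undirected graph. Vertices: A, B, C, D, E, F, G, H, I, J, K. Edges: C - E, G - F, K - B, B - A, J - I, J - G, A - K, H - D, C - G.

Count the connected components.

3

From A: component {A, B, K}.
From C: component {C, E, F, G, I, J}.
From D: component {D, H}.
That's 3 components.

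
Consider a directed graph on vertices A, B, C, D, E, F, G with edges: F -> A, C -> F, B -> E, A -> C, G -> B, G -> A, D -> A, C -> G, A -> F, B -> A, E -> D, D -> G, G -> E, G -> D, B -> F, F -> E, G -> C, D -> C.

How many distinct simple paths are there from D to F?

D→A→C→F
D→A→C→G→B→F
D→A→F
D→C→F
D→C→G→A→F
D→C→G→B→A→F
D→C→G→B→F
D→G→A→C→F
D→G→A→F
D→G→B→A→C→F
D→G→B→A→F
D→G→B→F
D→G→C→F

13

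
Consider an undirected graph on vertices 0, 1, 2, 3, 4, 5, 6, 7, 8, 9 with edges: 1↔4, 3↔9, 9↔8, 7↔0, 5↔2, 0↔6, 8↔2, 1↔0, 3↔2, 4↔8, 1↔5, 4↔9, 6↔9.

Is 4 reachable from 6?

Yes

Explore from 6.
Distance 1: reach 0, 9.
Distance 2: reach 1, 3, 4, 7, 8.
Found 4.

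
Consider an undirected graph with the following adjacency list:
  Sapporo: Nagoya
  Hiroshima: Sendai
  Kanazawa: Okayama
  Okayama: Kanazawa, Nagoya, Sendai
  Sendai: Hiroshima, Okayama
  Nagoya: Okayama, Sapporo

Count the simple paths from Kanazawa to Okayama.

Kanazawa–Okayama

1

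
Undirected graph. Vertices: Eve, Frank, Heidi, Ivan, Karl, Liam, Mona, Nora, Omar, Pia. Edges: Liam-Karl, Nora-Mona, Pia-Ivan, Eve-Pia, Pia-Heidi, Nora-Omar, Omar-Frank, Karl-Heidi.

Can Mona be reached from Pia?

No

Explore from Pia.
Distance 1: reach Eve, Heidi, Ivan.
Distance 2: reach Karl.
Distance 3: reach Liam.
The search is exhausted without reaching Mona; it lies in a different component.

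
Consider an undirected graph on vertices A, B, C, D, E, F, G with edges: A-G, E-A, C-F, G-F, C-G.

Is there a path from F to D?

Explore from F.
Distance 1: reach C, G.
Distance 2: reach A.
Distance 3: reach E.
The search is exhausted without reaching D; it lies in a different component.

No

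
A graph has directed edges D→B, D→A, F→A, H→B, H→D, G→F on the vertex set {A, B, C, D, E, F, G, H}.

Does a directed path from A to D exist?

No

A has no outgoing edges, so nothing is reachable from it.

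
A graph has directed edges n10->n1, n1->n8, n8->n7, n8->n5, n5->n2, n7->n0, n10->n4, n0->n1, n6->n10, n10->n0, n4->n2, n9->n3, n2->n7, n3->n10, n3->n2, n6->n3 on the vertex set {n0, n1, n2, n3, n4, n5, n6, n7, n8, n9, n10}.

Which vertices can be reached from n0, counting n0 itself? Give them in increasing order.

Start at n0.
Its neighbours: n1.
Then their neighbours: n8.
Then next layer: n5, n7.
Then next layer: n2.
Nothing further is reachable.

n0, n1, n2, n5, n7, n8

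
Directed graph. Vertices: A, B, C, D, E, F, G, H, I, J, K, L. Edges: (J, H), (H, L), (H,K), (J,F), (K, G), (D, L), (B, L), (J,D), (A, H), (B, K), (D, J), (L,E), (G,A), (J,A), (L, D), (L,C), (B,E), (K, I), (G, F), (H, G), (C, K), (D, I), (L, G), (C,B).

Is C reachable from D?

Explore from D.
Distance 1: reach I, J, L.
Distance 2: reach A, C, E, F, G, H.
Found C.

Yes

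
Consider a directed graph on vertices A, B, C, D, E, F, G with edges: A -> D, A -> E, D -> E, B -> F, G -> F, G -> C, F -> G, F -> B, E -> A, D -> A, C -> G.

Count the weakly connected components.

From A: component {A, D, E}.
From B: component {B, C, F, G}.
That's 2 components.

2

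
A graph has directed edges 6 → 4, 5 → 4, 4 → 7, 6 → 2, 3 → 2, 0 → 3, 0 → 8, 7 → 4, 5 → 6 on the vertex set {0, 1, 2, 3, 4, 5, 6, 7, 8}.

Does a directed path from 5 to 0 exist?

No

Explore from 5.
Distance 1: reach 4, 6.
Distance 2: reach 2, 7.
The search from 5 is exhausted; no directed path reaches 0.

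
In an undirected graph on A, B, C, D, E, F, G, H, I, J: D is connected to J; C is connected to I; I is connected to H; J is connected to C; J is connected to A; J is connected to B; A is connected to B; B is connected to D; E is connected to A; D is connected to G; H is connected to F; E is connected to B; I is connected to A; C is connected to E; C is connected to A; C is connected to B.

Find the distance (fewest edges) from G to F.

Distance 0: G.
Distance 1: D.
Distance 2: B, J.
Distance 3: A, C, E.
Distance 4: I.
Distance 5: H.
Distance 6: F — contains F.

6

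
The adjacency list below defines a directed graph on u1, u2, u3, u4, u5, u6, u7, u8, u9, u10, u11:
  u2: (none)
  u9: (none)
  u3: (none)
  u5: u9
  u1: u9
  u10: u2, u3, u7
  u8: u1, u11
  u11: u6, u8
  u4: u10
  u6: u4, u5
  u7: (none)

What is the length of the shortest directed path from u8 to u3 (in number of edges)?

5

Distance 0: u8.
Distance 1: u1, u11.
Distance 2: u6, u9.
Distance 3: u4, u5.
Distance 4: u10.
Distance 5: u2, u3, u7 — contains u3.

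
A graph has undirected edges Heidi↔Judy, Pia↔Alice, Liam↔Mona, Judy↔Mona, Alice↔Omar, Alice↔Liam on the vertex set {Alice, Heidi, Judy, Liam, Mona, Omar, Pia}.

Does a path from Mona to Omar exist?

Explore from Mona.
Distance 1: reach Judy, Liam.
Distance 2: reach Alice, Heidi.
Distance 3: reach Omar, Pia.
Found Omar.

Yes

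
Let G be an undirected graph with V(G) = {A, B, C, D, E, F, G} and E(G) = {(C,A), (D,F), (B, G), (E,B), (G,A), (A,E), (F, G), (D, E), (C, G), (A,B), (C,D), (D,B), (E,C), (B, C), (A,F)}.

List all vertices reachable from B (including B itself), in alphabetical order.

A, B, C, D, E, F, G

Start at B.
Its neighbours: A, C, D, E, G.
Then their neighbours: F.
Every vertex is now reached.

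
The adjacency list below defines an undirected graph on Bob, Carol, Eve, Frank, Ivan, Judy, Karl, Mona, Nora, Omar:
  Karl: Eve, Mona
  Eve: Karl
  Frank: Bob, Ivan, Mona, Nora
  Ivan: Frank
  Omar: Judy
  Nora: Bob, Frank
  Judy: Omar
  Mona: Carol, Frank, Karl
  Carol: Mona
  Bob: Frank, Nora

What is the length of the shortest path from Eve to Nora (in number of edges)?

Distance 0: Eve.
Distance 1: Karl.
Distance 2: Mona.
Distance 3: Carol, Frank.
Distance 4: Bob, Ivan, Nora — contains Nora.

4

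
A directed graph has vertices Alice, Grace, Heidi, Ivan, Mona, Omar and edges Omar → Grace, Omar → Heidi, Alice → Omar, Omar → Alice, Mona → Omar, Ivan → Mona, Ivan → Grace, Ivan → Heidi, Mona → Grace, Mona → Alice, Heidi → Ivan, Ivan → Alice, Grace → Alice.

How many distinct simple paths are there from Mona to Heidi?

3

Mona→Alice→Omar→Heidi
Mona→Grace→Alice→Omar→Heidi
Mona→Omar→Heidi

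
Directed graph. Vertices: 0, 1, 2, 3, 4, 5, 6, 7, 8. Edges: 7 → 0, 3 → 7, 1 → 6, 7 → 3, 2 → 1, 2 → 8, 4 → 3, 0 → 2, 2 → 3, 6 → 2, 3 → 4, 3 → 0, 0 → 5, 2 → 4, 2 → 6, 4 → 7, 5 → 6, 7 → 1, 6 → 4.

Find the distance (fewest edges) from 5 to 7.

3

Distance 0: 5.
Distance 1: 6.
Distance 2: 2, 4.
Distance 3: 1, 3, 7, 8 — contains 7.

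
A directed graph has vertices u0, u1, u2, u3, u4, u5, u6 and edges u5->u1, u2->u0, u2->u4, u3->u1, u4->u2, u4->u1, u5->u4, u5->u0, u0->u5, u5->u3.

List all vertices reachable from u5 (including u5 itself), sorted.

Start at u5.
Its neighbours: u0, u1, u3, u4.
Then their neighbours: u2.
Nothing further is reachable.

u0, u1, u2, u3, u4, u5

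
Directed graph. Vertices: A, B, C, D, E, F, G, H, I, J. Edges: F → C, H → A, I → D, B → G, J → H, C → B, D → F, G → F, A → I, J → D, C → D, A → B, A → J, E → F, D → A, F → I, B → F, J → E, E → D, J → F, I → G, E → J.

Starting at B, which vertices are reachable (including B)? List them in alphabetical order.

A, B, C, D, E, F, G, H, I, J

Start at B.
Its neighbours: F, G.
Then their neighbours: C, I.
Then next layer: D.
Then next layer: A.
Then next layer: J.
Then next layer: E, H.
Every vertex is now reached.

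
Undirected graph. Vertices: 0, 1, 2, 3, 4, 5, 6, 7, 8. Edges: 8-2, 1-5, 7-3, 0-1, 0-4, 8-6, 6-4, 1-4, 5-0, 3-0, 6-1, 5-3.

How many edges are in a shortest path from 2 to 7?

Distance 0: 2.
Distance 1: 8.
Distance 2: 6.
Distance 3: 1, 4.
Distance 4: 0, 5.
Distance 5: 3.
Distance 6: 7 — contains 7.

6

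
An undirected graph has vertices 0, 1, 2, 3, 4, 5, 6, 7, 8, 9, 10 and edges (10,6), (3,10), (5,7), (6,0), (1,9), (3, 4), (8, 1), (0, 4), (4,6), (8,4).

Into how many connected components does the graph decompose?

From 0: component {0, 1, 3, 4, 6, 8, 9, 10}.
From 2: component {2}.
From 5: component {5, 7}.
That's 3 components.

3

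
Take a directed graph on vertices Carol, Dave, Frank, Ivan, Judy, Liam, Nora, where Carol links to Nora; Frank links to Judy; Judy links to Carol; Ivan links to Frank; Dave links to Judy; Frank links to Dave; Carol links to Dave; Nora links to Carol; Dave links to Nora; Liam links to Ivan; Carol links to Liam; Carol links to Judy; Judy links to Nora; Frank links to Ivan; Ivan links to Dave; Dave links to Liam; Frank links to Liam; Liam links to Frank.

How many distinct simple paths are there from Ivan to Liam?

Ivan→Dave→Judy→Carol→Liam
Ivan→Dave→Judy→Nora→Carol→Liam
Ivan→Dave→Liam
Ivan→Dave→Nora→Carol→Liam
Ivan→Frank→Dave→Judy→Carol→Liam
Ivan→Frank→Dave→Judy→Nora→Carol→Liam
Ivan→Frank→Dave→Liam
Ivan→Frank→Dave→Nora→Carol→Liam
Ivan→Frank→Judy→Carol→Dave→Liam
Ivan→Frank→Judy→Carol→Liam
Ivan→Frank→Judy→Nora→Carol→Dave→Liam
Ivan→Frank→Judy→Nora→Carol→Liam
Ivan→Frank→Liam

13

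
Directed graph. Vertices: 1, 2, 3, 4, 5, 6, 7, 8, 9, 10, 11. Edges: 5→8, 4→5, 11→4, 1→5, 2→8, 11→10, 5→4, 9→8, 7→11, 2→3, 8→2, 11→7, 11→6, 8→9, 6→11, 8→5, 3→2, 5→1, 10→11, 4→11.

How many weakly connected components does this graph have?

From 1: component {1, 2, 3, 4, 5, 6, 7, 8, 9, 10, 11}.
That's 1 component.

1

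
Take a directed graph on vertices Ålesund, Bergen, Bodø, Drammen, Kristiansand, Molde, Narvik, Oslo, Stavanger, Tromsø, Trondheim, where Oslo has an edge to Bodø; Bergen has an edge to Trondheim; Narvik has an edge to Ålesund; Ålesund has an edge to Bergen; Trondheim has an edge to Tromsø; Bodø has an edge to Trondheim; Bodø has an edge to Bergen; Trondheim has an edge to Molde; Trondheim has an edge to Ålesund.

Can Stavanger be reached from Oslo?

Explore from Oslo.
Distance 1: reach Bodø.
Distance 2: reach Bergen, Trondheim.
Distance 3: reach Ålesund, Molde, Tromsø.
The search from Oslo is exhausted; no directed path reaches Stavanger.

No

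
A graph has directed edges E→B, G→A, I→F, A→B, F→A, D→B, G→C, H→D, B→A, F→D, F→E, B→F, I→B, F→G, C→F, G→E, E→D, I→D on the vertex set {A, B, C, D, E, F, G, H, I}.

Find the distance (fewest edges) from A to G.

Distance 0: A.
Distance 1: B.
Distance 2: F.
Distance 3: D, E, G — contains G.

3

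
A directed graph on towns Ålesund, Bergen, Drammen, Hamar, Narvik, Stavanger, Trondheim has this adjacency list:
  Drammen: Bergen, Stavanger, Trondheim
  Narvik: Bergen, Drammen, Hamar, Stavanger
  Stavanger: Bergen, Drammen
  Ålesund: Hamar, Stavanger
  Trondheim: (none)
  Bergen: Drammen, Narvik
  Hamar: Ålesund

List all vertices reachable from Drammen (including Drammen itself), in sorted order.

Ålesund, Bergen, Drammen, Hamar, Narvik, Stavanger, Trondheim

Start at Drammen.
Its neighbours: Bergen, Stavanger, Trondheim.
Then their neighbours: Narvik.
Then next layer: Hamar.
Then next layer: Ålesund.
Every vertex is now reached.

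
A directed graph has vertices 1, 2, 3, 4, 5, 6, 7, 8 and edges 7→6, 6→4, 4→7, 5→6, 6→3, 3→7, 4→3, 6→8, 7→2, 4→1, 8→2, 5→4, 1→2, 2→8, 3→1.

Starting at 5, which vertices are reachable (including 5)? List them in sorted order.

Start at 5.
Its neighbours: 4, 6.
Then their neighbours: 1, 3, 7, 8.
Then next layer: 2.
Every vertex is now reached.

1, 2, 3, 4, 5, 6, 7, 8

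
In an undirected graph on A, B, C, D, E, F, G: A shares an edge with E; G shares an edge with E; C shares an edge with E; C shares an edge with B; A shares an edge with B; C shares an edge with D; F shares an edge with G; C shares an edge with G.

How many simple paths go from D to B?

D–C–B
D–C–E–A–B
D–C–G–E–A–B

3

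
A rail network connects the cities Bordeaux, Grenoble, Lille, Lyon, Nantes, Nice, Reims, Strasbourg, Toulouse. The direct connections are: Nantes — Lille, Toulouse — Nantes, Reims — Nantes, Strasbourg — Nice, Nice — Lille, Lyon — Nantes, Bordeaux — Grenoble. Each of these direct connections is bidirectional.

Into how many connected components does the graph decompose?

From Bordeaux: component {Bordeaux, Grenoble}.
From Lille: component {Lille, Lyon, Nantes, Nice, Reims, Strasbourg, Toulouse}.
That's 2 components.

2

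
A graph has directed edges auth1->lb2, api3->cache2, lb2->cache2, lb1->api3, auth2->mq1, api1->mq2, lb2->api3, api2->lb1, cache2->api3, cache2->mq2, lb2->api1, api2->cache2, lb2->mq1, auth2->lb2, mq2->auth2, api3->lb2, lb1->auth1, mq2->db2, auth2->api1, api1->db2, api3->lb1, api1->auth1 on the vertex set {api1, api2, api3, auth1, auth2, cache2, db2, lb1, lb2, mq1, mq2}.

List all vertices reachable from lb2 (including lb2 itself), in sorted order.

Start at lb2.
Its neighbours: api1, api3, cache2, mq1.
Then their neighbours: auth1, db2, lb1, mq2.
Then next layer: auth2.
Nothing further is reachable.

api1, api3, auth1, auth2, cache2, db2, lb1, lb2, mq1, mq2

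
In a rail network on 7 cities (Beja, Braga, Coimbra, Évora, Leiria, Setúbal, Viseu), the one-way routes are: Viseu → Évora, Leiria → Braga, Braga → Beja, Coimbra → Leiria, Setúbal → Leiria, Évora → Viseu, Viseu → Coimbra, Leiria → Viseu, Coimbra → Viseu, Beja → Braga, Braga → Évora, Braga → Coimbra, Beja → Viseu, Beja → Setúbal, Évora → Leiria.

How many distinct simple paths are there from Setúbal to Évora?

4

Setúbal→Leiria→Braga→Beja→Viseu→Évora
Setúbal→Leiria→Braga→Coimbra→Viseu→Évora
Setúbal→Leiria→Braga→Évora
Setúbal→Leiria→Viseu→Évora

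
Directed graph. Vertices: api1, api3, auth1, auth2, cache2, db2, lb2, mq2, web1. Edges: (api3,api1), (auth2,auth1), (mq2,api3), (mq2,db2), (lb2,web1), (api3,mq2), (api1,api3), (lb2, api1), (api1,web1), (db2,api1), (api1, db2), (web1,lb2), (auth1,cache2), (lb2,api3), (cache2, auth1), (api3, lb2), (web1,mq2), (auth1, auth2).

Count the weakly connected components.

From api1: component {api1, api3, db2, lb2, mq2, web1}.
From auth1: component {auth1, auth2, cache2}.
That's 2 components.

2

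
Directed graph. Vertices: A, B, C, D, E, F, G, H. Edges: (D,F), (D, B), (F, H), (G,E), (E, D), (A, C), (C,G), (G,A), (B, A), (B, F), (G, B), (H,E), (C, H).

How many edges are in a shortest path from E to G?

5

Distance 0: E.
Distance 1: D.
Distance 2: B, F.
Distance 3: A, H.
Distance 4: C.
Distance 5: G — contains G.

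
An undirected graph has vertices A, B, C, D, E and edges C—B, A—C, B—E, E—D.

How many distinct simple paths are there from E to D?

1

E–D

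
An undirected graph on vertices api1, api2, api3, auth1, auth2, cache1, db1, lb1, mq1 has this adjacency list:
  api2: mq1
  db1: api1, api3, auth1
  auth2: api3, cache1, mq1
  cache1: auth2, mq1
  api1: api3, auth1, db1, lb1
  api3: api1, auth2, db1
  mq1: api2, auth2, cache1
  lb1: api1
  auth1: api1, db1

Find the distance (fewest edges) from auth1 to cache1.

Distance 0: auth1.
Distance 1: api1, db1.
Distance 2: api3, lb1.
Distance 3: auth2.
Distance 4: cache1, mq1 — contains cache1.

4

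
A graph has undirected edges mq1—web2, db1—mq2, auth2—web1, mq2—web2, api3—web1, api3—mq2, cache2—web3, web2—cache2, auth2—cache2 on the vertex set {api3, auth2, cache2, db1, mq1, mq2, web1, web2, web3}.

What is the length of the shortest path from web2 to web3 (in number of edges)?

2

Distance 0: web2.
Distance 1: cache2, mq1, mq2.
Distance 2: api3, auth2, db1, web3 — contains web3.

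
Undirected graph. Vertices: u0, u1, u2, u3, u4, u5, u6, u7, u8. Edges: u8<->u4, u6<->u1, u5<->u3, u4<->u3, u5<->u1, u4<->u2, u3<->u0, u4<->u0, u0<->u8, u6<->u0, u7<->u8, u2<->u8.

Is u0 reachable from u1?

Yes

Explore from u1.
Distance 1: reach u5, u6.
Distance 2: reach u0, u3.
Found u0.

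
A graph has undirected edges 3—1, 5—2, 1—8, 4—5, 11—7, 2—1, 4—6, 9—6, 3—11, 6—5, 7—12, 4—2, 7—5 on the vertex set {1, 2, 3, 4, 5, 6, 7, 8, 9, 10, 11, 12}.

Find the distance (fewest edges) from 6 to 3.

4

Distance 0: 6.
Distance 1: 4, 5, 9.
Distance 2: 2, 7.
Distance 3: 1, 11, 12.
Distance 4: 3, 8 — contains 3.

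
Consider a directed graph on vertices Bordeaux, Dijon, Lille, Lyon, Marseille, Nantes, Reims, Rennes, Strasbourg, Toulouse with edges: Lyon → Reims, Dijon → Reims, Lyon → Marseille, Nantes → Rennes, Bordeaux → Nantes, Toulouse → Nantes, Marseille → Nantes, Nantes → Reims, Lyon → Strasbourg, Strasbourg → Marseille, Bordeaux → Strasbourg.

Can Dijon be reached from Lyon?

No

Explore from Lyon.
Distance 1: reach Marseille, Reims, Strasbourg.
Distance 2: reach Nantes.
Distance 3: reach Rennes.
The search from Lyon is exhausted; no directed path reaches Dijon.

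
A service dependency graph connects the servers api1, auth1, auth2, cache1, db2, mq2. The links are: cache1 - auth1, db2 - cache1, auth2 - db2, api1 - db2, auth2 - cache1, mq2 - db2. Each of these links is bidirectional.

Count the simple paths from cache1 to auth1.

cache1–auth1

1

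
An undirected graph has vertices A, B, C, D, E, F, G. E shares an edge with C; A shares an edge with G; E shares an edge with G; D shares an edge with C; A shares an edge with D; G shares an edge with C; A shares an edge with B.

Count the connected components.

From A: component {A, B, C, D, E, G}.
From F: component {F}.
That's 2 components.

2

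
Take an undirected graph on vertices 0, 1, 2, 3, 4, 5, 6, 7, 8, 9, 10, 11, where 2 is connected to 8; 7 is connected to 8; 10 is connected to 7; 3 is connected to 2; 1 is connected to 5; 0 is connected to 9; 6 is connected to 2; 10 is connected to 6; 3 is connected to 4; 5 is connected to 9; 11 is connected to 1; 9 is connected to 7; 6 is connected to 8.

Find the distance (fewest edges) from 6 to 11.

Distance 0: 6.
Distance 1: 2, 8, 10.
Distance 2: 3, 7.
Distance 3: 4, 9.
Distance 4: 0, 5.
Distance 5: 1.
Distance 6: 11 — contains 11.

6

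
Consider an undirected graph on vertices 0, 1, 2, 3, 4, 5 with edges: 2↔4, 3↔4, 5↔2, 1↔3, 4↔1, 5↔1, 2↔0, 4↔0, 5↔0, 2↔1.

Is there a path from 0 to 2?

Explore from 0.
Distance 1: reach 2, 4, 5.
Found 2.

Yes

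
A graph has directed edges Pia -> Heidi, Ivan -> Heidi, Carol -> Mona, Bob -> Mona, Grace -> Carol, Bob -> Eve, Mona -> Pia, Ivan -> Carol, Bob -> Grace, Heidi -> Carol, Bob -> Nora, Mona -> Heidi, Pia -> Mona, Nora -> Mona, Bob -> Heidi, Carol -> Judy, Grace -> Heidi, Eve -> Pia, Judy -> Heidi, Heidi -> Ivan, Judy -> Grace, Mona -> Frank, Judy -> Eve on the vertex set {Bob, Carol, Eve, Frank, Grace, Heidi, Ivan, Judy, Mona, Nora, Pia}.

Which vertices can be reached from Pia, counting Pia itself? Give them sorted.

Start at Pia.
Its neighbours: Heidi, Mona.
Then their neighbours: Carol, Frank, Ivan.
Then next layer: Judy.
Then next layer: Eve, Grace.
Nothing further is reachable.

Carol, Eve, Frank, Grace, Heidi, Ivan, Judy, Mona, Pia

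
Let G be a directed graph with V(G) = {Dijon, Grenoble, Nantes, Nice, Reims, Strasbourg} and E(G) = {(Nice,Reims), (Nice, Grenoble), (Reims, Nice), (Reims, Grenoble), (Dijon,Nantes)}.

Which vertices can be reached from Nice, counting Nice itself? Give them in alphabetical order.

Start at Nice.
Its neighbours: Grenoble, Reims.
Nothing further is reachable.

Grenoble, Nice, Reims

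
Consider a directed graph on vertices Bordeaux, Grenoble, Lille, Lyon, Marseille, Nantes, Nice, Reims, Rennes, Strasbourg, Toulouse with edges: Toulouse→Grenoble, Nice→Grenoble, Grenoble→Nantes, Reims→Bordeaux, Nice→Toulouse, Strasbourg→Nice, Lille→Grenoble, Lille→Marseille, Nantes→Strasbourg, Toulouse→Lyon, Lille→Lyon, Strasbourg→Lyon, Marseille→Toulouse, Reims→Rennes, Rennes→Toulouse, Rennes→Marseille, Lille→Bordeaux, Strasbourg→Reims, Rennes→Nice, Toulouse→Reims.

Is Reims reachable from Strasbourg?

Explore from Strasbourg.
Distance 1: reach Lyon, Nice, Reims.
Found Reims.

Yes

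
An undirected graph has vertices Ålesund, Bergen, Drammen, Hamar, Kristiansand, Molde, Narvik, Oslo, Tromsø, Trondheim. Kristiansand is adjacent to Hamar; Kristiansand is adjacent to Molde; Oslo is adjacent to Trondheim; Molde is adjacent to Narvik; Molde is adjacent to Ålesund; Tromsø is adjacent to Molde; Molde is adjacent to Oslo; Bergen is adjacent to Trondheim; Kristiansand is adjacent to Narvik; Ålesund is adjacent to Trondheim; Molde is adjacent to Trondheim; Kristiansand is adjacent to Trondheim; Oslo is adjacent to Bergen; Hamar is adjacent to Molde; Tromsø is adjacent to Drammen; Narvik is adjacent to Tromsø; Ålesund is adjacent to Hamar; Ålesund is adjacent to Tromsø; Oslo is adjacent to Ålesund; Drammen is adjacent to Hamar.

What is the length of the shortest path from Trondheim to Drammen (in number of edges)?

Distance 0: Trondheim.
Distance 1: Ålesund, Bergen, Kristiansand, Molde, Oslo.
Distance 2: Hamar, Narvik, Tromsø.
Distance 3: Drammen — contains Drammen.

3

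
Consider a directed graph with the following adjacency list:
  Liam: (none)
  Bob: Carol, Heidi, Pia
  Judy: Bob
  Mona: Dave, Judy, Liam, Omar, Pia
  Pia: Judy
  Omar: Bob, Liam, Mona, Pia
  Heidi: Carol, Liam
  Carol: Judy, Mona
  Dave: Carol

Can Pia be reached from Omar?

Explore from Omar.
Distance 1: reach Bob, Liam, Mona, Pia.
Found Pia.

Yes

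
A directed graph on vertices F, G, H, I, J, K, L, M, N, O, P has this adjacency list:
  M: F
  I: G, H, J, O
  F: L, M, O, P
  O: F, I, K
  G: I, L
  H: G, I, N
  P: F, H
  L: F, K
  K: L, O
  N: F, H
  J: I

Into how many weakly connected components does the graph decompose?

From F: component {F, G, H, I, J, K, L, M, N, O, P}.
That's 1 component.

1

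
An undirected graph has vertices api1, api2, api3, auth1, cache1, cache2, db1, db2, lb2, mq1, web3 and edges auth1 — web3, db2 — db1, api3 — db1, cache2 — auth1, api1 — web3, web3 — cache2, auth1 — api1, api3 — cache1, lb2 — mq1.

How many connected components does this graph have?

From api1: component {api1, auth1, cache2, web3}.
From api2: component {api2}.
From api3: component {api3, cache1, db1, db2}.
From lb2: component {lb2, mq1}.
That's 4 components.

4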